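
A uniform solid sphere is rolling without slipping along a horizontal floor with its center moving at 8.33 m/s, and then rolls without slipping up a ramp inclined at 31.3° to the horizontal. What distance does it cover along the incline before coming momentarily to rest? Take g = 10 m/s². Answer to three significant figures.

d ≈ 9.35 m

Here I = (2/5)MR², so the shape factor k = I/(MR²) = 0.4.
Pure rolling means v = ωR; then KE = ½Mv² + ½I(v/R)² = ½(1+k)Mv² = (7/10)Mv².
Setting this equal to Mgh gives the vertical rise h = (1+k)v₀²/(2g) = 1.4×8.33²/(2×10) = 4.857 m.
The distance along the slope is d = h/sinθ = 4.857/sin31.3° ≈ 9.35 m.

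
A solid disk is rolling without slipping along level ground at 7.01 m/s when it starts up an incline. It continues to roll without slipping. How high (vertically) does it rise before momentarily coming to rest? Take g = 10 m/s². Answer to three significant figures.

h ≈ 3.69 m

The moment of inertia is (1/2)MR², giving k ≡ I/(MR²) = 0.5.
Since it rolls without slipping, ω = v/R and KE = ½Mv² + ½Iω² = ½(1+k)Mv² = (3/4)Mv².
All of this converts to potential energy at the highest point: (3/4)Mv₀² = Mgh.
Thus h = (1+k)v₀²/(2g) = 1.5 × 7.01² / (2 × 10) ≈ 3.69 m.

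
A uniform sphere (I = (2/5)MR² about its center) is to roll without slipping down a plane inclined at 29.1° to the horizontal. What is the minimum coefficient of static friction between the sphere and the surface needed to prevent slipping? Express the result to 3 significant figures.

For this body I = (2/5)MR², i.e. k = I/(MR²) = 0.4.
Translational: Mg sinθ − f = Ma. Rotational about the CM: fR = Iα = kMRa, so f = kMa.
These give a = g sinθ/(1+k) and the required friction f = kMg sinθ/(1+k).
The normal force is N = Mg cosθ, so μ_min = f/N = k tanθ/(1+k).
μ_min = 0.4 × tan29.1° / 1.4 ≈ 0.159.

μ_min ≈ 0.159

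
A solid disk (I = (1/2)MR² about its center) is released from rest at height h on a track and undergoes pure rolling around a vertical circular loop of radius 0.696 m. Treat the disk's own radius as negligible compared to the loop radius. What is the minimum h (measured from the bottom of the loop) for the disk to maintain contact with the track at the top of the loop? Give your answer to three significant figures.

h_min ≈ 1.91 m

With I = (1/2)MR², the ratio k = I/(MR²) is 0.5.
At the top of the loop, the minimum-contact condition is Mg = Mv_top²/r, so v_top² = gr.
With ω = v/R, the kinetic energy at speed v is ½(1+k)Mv² = (3/4)Mv².
Energy conservation from release (height h) to the top (height 2r): Mgh = Mg(2r) + (3/4)M·gr.
Thus h_min = 2r + (1+k)r/2 = r(2 + 1.5/2) = 0.696 × 2.75 ≈ 1.91 m.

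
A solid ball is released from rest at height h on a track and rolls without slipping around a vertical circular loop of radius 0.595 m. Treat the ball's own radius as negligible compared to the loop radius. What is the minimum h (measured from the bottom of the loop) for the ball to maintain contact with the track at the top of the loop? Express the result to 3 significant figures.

Here I = (2/5)MR², so the shape factor k = I/(MR²) = 0.4.
At the top, contact is just lost when gravity alone supplies the centripetal force: Mg = Mv_top²/r, i.e. v_top² = gr.
With ω = v/R, the kinetic energy at speed v is ½(1+k)Mv² = (7/10)Mv².
Energy conservation from release (height h) to the top (height 2r): Mgh = Mg(2r) + (7/10)M·gr.
Thus h_min = 2r + (1+k)r/2 = r(2 + 1.4/2) = 0.595 × 2.7 ≈ 1.61 m.

h_min ≈ 1.61 m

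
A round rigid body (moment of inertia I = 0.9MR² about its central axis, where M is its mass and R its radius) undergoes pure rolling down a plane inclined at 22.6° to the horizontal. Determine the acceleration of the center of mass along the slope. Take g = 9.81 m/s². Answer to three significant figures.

a ≈ 1.98 m/s²

Here I = 0.9MR², so the shape factor k = I/(MR²) = 0.9.
Newton's second law down the slope: Mg sinθ − f = Ma. The torque equation fR = Iα (with α = a/R) gives f = kMa.
Eliminating f: Mg sinθ = (1+k)Ma, so a = g sinθ/(1+k) = 9.81 × sin22.6° / 1.9 ≈ 1.98 m/s².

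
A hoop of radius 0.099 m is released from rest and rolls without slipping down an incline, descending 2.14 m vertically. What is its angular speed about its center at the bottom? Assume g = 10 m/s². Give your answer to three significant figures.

Here I = MR², so the shape factor k = I/(MR²) = 1.
Since it rolls without slipping, ω = v/R and KE = ½Mv² + ½Iω² = ½(1+k)Mv² = Mv².
Energy conservation Mgh = ½(1+k)Mv² gives v = √(2gh/(1+k)) = √(2 × 10 × 2.14 / 2) = 4.626 m/s.
The angular speed follows from ω = v/R = 4.626/0.099 ≈ 46.7 rad/s.

ω ≈ 46.7 rad/s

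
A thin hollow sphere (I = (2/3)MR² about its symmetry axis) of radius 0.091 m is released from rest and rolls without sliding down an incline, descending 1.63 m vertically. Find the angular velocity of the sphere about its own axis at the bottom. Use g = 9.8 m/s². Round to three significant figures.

ω ≈ 48.1 rad/s

With I = (2/3)MR², the ratio k = I/(MR²) is 2/3.
Rolling without slipping gives ω = v/R, so the total kinetic energy is ½Mv² + ½Iω² = ½(1+k)Mv² = (5/6)Mv².
Energy conservation Mgh = ½(1+k)Mv² gives v = √(2gh/(1+k)) = √(2 × 9.8 × 1.63 / 1.667) = 4.378 m/s.
The angular speed follows from ω = v/R = 4.378/0.091 ≈ 48.1 rad/s.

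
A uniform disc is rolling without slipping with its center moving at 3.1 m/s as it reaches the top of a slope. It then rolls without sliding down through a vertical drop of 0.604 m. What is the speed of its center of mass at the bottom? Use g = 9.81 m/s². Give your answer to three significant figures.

v ≈ 4.18 m/s

The moment of inertia is (1/2)MR², giving k ≡ I/(MR²) = 0.5.
Pure rolling means v = ωR; then KE = ½Mv² + ½I(v/R)² = ½(1+k)Mv² = (3/4)Mv².
Conserving energy between top and bottom: (3/4)Mv² = (3/4)Mv₀² + Mgh, hence v² = v₀² + 2gh/(1+k).
v = √(3.1² + 2×9.81×0.604/1.5) = √17.51 ≈ 4.18 m/s.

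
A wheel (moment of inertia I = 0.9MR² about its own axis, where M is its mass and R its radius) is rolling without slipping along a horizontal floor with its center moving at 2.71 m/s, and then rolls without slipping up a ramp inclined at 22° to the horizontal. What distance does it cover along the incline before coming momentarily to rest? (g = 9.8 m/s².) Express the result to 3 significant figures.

The moment of inertia is 0.9MR², giving k ≡ I/(MR²) = 0.9.
Since it rolls without slipping, ω = v/R and KE = ½Mv² + ½Iω² = ½(1+k)Mv² = (19/20)Mv².
Setting this equal to Mgh gives the vertical rise h = (1+k)v₀²/(2g) = 1.9×2.71²/(2×9.8) = 0.7119 m.
Along the incline, d = h/sinθ = 0.7119/sin22° ≈ 1.90 m.

d ≈ 1.90 m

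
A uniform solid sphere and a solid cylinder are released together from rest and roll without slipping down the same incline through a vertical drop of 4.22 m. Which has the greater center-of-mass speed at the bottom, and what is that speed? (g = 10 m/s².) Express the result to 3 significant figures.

the uniform solid sphere, at v ≈ 7.76 m/s

For rolling without slipping, Mgh = ½(1+k)Mv² where k = I/(MR²), so v = √(2gh/(1+k)).
Uniform solid sphere: k = 0.4, giving v = √(2×10×4.22/1.4) = 7.764 m/s.
Solid cylinder: k = 0.5, giving v = √(2×10×4.22/1.5) = 7.501 m/s.
The smaller k wins: the uniform solid sphere, at ≈ 7.76 m/s.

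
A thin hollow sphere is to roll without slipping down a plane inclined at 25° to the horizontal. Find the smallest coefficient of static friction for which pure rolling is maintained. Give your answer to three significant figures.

μ_min ≈ 0.187

The moment of inertia is (2/3)MR², giving k ≡ I/(MR²) = 2/3.
Along the incline Mg sinθ − f = Ma, and torque about the center fR = Iα = kMR²(a/R) gives f = kMa.
These give a = g sinθ/(1+k) and the required friction f = kMg sinθ/(1+k).
With N = Mg cosθ, the no-slip condition f ≤ μN gives μ_min = f/N = k tanθ/(1+k).
μ_min = (2/3) × tan25° / 1.667 ≈ 0.187.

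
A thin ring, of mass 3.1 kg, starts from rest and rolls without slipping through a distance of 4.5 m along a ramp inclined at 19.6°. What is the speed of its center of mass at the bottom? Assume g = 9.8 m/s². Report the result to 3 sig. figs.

v ≈ 3.85 m/s

Here I = MR², so the shape factor k = I/(MR²) = 1.
The rolling condition ω = v/R makes the rotational term ½I(v/R)² = ½kMv², so KE_total = ½(1+k)Mv² = Mv².
The vertical drop is h = L sinθ = 4.5 × sin19.6° = 1.51 m.
Energy conservation: Mgh = Mv², so v = √(2gh/(1+k)) = √(2 × 9.8 × 1.51 / 2) ≈ 3.85 m/s.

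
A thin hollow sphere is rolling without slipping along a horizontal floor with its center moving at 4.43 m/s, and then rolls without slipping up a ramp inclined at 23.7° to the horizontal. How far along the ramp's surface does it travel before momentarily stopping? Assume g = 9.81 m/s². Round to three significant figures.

d ≈ 4.15 m

Here I = (2/3)MR², so the shape factor k = I/(MR²) = 2/3.
Since it rolls without slipping, ω = v/R and KE = ½Mv² + ½Iω² = ½(1+k)Mv² = (5/6)Mv².
Setting this equal to Mgh gives the vertical rise h = (1+k)v₀²/(2g) = 1.667×4.43²/(2×9.81) = 1.667 m.
The distance along the slope is d = h/sinθ = 1.667/sin23.7° ≈ 4.15 m.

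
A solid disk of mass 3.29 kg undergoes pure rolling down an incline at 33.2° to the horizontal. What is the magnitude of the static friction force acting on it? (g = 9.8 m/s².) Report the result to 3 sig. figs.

For this body I = (1/2)MR², i.e. k = I/(MR²) = 0.5.
Newton's second law down the slope: Mg sinθ − f = Ma. The torque equation fR = Iα (with α = a/R) gives f = kMa.
Combining, a = g sinθ/(1+k) and f = kMa = kMg sinθ/(1+k).
f = 0.5 × 3.29 × 9.8 × sin33.2° / 1.5 ≈ 5.88 N.

f ≈ 5.88 N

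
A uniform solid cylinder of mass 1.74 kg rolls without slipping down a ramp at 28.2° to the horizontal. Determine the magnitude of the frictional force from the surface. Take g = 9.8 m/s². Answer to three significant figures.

f ≈ 2.69 N

Here I = (1/2)MR², so the shape factor k = I/(MR²) = 0.5.
Translational: Mg sinθ − f = Ma. Rotational about the CM: fR = Iα = kMRa, so f = kMa.
Combining, a = g sinθ/(1+k) and f = kMa = kMg sinθ/(1+k).
f = 0.5 × 1.74 × 9.8 × sin28.2° / 1.5 ≈ 2.69 N.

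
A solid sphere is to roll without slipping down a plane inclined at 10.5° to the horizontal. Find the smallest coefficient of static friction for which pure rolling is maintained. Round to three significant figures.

μ_min ≈ 0.0530

With I = (2/5)MR², the ratio k = I/(MR²) is 0.4.
Translational: Mg sinθ − f = Ma. Rotational about the CM: fR = Iα = kMRa, so f = kMa.
These give a = g sinθ/(1+k) and the required friction f = kMg sinθ/(1+k).
With N = Mg cosθ, the no-slip condition f ≤ μN gives μ_min = f/N = k tanθ/(1+k).
μ_min = 0.4 × tan10.5° / 1.4 ≈ 0.0530.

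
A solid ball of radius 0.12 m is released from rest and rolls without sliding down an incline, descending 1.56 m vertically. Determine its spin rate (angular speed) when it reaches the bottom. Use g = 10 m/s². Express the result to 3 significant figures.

For this body I = (2/5)MR², i.e. k = I/(MR²) = 0.4.
The rolling condition ω = v/R makes the rotational term ½I(v/R)² = ½kMv², so KE_total = ½(1+k)Mv² = (7/10)Mv².
Energy conservation Mgh = ½(1+k)Mv² gives v = √(2gh/(1+k)) = √(2 × 10 × 1.56 / 1.4) = 4.721 m/s.
Then ω = v/R = 4.721 / 0.12 ≈ 39.3 rad/s.

ω ≈ 39.3 rad/s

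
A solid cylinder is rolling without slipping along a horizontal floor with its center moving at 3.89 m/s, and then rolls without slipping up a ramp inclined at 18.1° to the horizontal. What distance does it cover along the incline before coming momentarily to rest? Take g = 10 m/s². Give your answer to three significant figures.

For this body I = (1/2)MR², i.e. k = I/(MR²) = 0.5.
Pure rolling means v = ωR; then KE = ½Mv² + ½I(v/R)² = ½(1+k)Mv² = (3/4)Mv².
Setting this equal to Mgh gives the vertical rise h = (1+k)v₀²/(2g) = 1.5×3.89²/(2×10) = 1.135 m.
Along the incline, d = h/sinθ = 1.135/sin18.1° ≈ 3.65 m.

d ≈ 3.65 m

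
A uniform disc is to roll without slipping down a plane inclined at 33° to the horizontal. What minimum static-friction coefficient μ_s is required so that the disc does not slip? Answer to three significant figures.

μ_min ≈ 0.216

With I = (1/2)MR², the ratio k = I/(MR²) is 0.5.
Translational: Mg sinθ − f = Ma. Rotational about the CM: fR = Iα = kMRa, so f = kMa.
These give a = g sinθ/(1+k) and the required friction f = kMg sinθ/(1+k).
The normal force is N = Mg cosθ, so μ_min = f/N = k tanθ/(1+k).
μ_min = 0.5 × tan33° / 1.5 ≈ 0.216.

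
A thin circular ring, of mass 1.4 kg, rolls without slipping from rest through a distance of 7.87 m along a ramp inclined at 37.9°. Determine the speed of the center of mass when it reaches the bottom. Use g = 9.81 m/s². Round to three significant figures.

v ≈ 6.89 m/s

Here I = MR², so the shape factor k = I/(MR²) = 1.
Since it rolls without slipping, ω = v/R and KE = ½Mv² + ½Iω² = ½(1+k)Mv² = Mv².
The vertical drop is h = L sinθ = 7.87 × sin37.9° = 4.834 m.
Energy conservation: Mgh = Mv², so v = √(2gh/(1+k)) = √(2 × 9.81 × 4.834 / 2) ≈ 6.89 m/s.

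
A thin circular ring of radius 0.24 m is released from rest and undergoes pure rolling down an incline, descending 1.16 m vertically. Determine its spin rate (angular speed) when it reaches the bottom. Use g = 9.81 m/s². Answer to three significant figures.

For this body I = MR², i.e. k = I/(MR²) = 1.
The rolling condition ω = v/R makes the rotational term ½I(v/R)² = ½kMv², so KE_total = ½(1+k)Mv² = Mv².
Energy conservation Mgh = ½(1+k)Mv² gives v = √(2gh/(1+k)) = √(2 × 9.81 × 1.16 / 2) = 3.373 m/s.
The angular speed follows from ω = v/R = 3.373/0.24 ≈ 14.1 rad/s.

ω ≈ 14.1 rad/s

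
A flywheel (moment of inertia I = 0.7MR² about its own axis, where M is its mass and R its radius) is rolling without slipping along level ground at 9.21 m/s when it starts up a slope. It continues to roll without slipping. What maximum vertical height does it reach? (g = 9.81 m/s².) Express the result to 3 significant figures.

The moment of inertia is 0.7MR², giving k ≡ I/(MR²) = 0.7.
Pure rolling means v = ωR; then KE = ½Mv² + ½I(v/R)² = ½(1+k)Mv² = (17/20)Mv².
All of this converts to potential energy at the highest point: (17/20)Mv₀² = Mgh.
Thus h = (1+k)v₀²/(2g) = 1.7 × 9.21² / (2 × 9.81) ≈ 7.35 m.

h ≈ 7.35 m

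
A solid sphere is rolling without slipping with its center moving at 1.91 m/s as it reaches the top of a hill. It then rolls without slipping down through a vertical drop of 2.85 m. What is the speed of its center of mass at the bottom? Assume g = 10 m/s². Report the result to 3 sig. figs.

With I = (2/5)MR², the ratio k = I/(MR²) is 0.4.
Since it rolls without slipping, ω = v/R and KE = ½Mv² + ½Iω² = ½(1+k)Mv² = (7/10)Mv².
Energy conservation: (7/10)Mv₀² + Mgh = (7/10)Mv², so v² = v₀² + 2gh/(1+k).
v = √(1.91² + 2×10×2.85/1.4) = √44.36 ≈ 6.66 m/s.

v ≈ 6.66 m/s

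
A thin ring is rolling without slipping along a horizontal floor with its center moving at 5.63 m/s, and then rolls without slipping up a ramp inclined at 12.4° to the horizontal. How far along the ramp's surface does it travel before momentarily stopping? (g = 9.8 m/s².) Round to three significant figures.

The moment of inertia is MR², giving k ≡ I/(MR²) = 1.
The rolling condition ω = v/R makes the rotational term ½I(v/R)² = ½kMv², so KE_total = ½(1+k)Mv² = Mv².
Setting this equal to Mgh gives the vertical rise h = (1+k)v₀²/(2g) = 2×5.63²/(2×9.8) = 3.234 m.
The distance along the slope is d = h/sinθ = 3.234/sin12.4° ≈ 15.1 m.

d ≈ 15.1 m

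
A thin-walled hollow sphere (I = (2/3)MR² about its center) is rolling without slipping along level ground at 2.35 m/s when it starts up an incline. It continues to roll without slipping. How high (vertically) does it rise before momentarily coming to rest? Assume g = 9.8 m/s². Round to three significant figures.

With I = (2/3)MR², the ratio k = I/(MR²) is 2/3.
Rolling without slipping gives ω = v/R, so the total kinetic energy is ½Mv² + ½Iω² = ½(1+k)Mv² = (5/6)Mv².
At the top the kinetic energy is zero, so (5/6)Mv₀² = Mgh.
Thus h = (1+k)v₀²/(2g) = 1.667 × 2.35² / (2 × 9.8) ≈ 0.470 m.

h ≈ 0.470 m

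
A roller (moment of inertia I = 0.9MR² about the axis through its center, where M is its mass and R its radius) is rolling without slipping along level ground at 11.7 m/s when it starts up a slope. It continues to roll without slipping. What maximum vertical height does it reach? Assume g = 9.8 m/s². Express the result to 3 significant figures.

The moment of inertia is 0.9MR², giving k ≡ I/(MR²) = 0.9.
Pure rolling means v = ωR; then KE = ½Mv² + ½I(v/R)² = ½(1+k)Mv² = (19/20)Mv².
All of this converts to potential energy at the highest point: (19/20)Mv₀² = Mgh.
Thus h = (1+k)v₀²/(2g) = 1.9 × 11.7² / (2 × 9.8) ≈ 13.3 m.

h ≈ 13.3 m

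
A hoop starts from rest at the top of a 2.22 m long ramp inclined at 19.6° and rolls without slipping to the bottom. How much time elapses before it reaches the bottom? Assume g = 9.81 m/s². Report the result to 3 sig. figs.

The moment of inertia is MR², giving k ≡ I/(MR²) = 1.
Newton's second law down the slope: Mg sinθ − f = Ma. The torque equation fR = Iα (with α = a/R) gives f = kMa.
Hence a = g sinθ/(1+k) = 9.81×sin19.6°/2 = 1.645 m/s².
With constant a from rest, t = √(2L/a) = √(2·2.22/1.645) ≈ 1.64 s.

t ≈ 1.64 s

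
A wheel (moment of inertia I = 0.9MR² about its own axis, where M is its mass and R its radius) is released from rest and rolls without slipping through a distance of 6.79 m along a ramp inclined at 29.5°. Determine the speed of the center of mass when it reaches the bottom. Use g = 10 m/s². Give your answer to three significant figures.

For this body I = 0.9MR², i.e. k = I/(MR²) = 0.9.
The rolling condition ω = v/R makes the rotational term ½I(v/R)² = ½kMv², so KE_total = ½(1+k)Mv² = (19/20)Mv².
The vertical drop is h = L sinθ = 6.79 × sin29.5° = 3.344 m.
Setting Mgh = (19/20)Mv² gives v = √(2gh/(1+k)) = √(2·10·3.344/1.9) ≈ 5.93 m/s.

v ≈ 5.93 m/s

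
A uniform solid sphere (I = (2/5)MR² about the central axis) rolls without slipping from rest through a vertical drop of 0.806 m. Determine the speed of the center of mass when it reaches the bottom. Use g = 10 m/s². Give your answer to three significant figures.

v ≈ 3.39 m/s

With I = (2/5)MR², the ratio k = I/(MR²) is 0.4.
Since it rolls without slipping, ω = v/R and KE = ½Mv² + ½Iω² = ½(1+k)Mv² = (7/10)Mv².
Setting Mgh = (7/10)Mv² gives v = √(2gh/(1+k)) = √(2·10·0.806/1.4) ≈ 3.39 m/s.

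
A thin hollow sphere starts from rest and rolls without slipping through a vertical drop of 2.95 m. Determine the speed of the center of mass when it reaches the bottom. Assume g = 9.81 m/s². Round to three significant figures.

The moment of inertia is (2/3)MR², giving k ≡ I/(MR²) = 2/3.
Rolling without slipping gives ω = v/R, so the total kinetic energy is ½Mv² + ½Iω² = ½(1+k)Mv² = (5/6)Mv².
Setting Mgh = (5/6)Mv² gives v = √(2gh/(1+k)) = √(2·9.81·2.95/1.667) ≈ 5.89 m/s.

v ≈ 5.89 m/s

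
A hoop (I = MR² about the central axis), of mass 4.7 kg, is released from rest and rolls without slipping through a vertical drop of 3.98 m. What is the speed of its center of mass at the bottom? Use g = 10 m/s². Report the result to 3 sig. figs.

With I = MR², the ratio k = I/(MR²) is 1.
Since it rolls without slipping, ω = v/R and KE = ½Mv² + ½Iω² = ½(1+k)Mv² = Mv².
Setting Mgh = Mv² gives v = √(2gh/(1+k)) = √(2·10·3.98/2) ≈ 6.31 m/s.

v ≈ 6.31 m/s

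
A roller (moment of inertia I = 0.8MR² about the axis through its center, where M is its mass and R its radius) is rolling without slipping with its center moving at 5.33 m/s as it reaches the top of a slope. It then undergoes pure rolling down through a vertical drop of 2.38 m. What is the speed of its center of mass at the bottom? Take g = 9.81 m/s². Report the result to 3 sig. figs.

For this body I = 0.8MR², i.e. k = I/(MR²) = 0.8.
Pure rolling means v = ωR; then KE = ½Mv² + ½I(v/R)² = ½(1+k)Mv² = (9/10)Mv².
Conserving energy between top and bottom: (9/10)Mv² = (9/10)Mv₀² + Mgh, hence v² = v₀² + 2gh/(1+k).
v = √(5.33² + 2×9.81×2.38/1.8) = √54.35 ≈ 7.37 m/s.

v ≈ 7.37 m/s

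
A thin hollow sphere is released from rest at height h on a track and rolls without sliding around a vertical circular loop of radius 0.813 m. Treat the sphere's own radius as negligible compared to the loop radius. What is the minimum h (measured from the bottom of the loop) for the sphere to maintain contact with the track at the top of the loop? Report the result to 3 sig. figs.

h_min ≈ 2.30 m

Here I = (2/3)MR², so the shape factor k = I/(MR²) = 2/3.
At the top of the loop, the minimum-contact condition is Mg = Mv_top²/r, so v_top² = gr.
With ω = v/R, the kinetic energy at speed v is ½(1+k)Mv² = (5/6)Mv².
Energy conservation from release (height h) to the top (height 2r): Mgh = Mg(2r) + (5/6)M·gr.
Thus h_min = 2r + (1+k)r/2 = r(2 + 1.667/2) = 0.813 × 2.833 ≈ 2.30 m.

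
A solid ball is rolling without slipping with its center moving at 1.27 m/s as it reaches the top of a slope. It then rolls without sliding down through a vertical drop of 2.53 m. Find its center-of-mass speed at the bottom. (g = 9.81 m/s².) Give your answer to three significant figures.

v ≈ 6.09 m/s

For this body I = (2/5)MR², i.e. k = I/(MR²) = 0.4.
Rolling without slipping gives ω = v/R, so the total kinetic energy is ½Mv² + ½Iω² = ½(1+k)Mv² = (7/10)Mv².
Conserving energy between top and bottom: (7/10)Mv² = (7/10)Mv₀² + Mgh, hence v² = v₀² + 2gh/(1+k).
v = √(1.27² + 2×9.81×2.53/1.4) = √37.07 ≈ 6.09 m/s.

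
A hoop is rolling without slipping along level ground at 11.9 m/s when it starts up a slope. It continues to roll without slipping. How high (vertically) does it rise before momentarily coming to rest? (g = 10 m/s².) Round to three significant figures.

For this body I = MR², i.e. k = I/(MR²) = 1.
Rolling without slipping gives ω = v/R, so the total kinetic energy is ½Mv² + ½Iω² = ½(1+k)Mv² = Mv².
All of this converts to potential energy at the highest point: Mv₀² = Mgh.
Thus h = (1+k)v₀²/(2g) = 2 × 11.9² / (2 × 10) ≈ 14.2 m.

h ≈ 14.2 m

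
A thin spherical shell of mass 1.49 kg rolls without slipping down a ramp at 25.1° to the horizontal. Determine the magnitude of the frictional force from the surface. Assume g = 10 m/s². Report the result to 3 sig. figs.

Here I = (2/3)MR², so the shape factor k = I/(MR²) = 2/3.
Newton's second law down the slope: Mg sinθ − f = Ma. The torque equation fR = Iα (with α = a/R) gives f = kMa.
Combining, a = g sinθ/(1+k) and f = kMa = kMg sinθ/(1+k).
f = (2/3) × 1.49 × 10 × sin25.1° / 1.667 ≈ 2.53 N.

f ≈ 2.53 N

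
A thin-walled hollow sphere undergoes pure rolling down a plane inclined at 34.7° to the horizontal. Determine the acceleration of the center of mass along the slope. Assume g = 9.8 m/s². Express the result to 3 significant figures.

a ≈ 3.35 m/s²

The moment of inertia is (2/3)MR², giving k ≡ I/(MR²) = 2/3.
Newton's second law down the slope: Mg sinθ − f = Ma. The torque equation fR = Iα (with α = a/R) gives f = kMa.
Eliminating f: Mg sinθ = (1+k)Ma, so a = g sinθ/(1+k) = 9.8 × sin34.7° / 1.667 ≈ 3.35 m/s².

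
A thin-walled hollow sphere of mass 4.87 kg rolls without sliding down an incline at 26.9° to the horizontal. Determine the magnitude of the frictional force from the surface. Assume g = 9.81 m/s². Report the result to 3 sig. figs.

f ≈ 8.65 N

For this body I = (2/3)MR², i.e. k = I/(MR²) = 2/3.
Newton's second law down the slope: Mg sinθ − f = Ma. The torque equation fR = Iα (with α = a/R) gives f = kMa.
Combining, a = g sinθ/(1+k) and f = kMa = kMg sinθ/(1+k).
f = (2/3) × 4.87 × 9.81 × sin26.9° / 1.667 ≈ 8.65 N.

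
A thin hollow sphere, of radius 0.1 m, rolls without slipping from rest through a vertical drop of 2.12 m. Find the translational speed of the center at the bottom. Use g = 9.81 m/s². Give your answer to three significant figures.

The moment of inertia is (2/3)MR², giving k ≡ I/(MR²) = 2/3.
Since it rolls without slipping, ω = v/R and KE = ½Mv² + ½Iω² = ½(1+k)Mv² = (5/6)Mv².
Setting Mgh = (5/6)Mv² gives v = √(2gh/(1+k)) = √(2·9.81·2.12/1.667) ≈ 5.00 m/s.

v ≈ 5.00 m/s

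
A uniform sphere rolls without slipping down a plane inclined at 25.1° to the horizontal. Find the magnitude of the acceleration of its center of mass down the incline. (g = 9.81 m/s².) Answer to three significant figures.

For this body I = (2/5)MR², i.e. k = I/(MR²) = 0.4.
Translational: Mg sinθ − f = Ma. Rotational about the CM: fR = Iα = kMRa, so f = kMa.
Eliminating f: Mg sinθ = (1+k)Ma, so a = g sinθ/(1+k) = 9.81 × sin25.1° / 1.4 ≈ 2.97 m/s².

a ≈ 2.97 m/s²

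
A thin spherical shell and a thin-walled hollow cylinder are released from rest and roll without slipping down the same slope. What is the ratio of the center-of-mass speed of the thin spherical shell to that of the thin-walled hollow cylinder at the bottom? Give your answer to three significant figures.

v_ratio ≈ 1.10

Each satisfies Mgh = ½(1+k)Mv² with k = I/(MR²), so v ∝ 1/√(1+k).
For the thin spherical shell k = 2/3; for the thin-walled hollow cylinder k = 1.
v₁/v₂ = √((1+k₂)/(1+k₁)) = √(2/1.667) ≈ 1.10.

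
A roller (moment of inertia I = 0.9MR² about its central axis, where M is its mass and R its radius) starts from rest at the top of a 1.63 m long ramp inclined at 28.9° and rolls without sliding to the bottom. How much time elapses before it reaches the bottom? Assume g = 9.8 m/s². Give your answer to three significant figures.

For this body I = 0.9MR², i.e. k = I/(MR²) = 0.9.
Along the incline Mg sinθ − f = Ma, and torque about the center fR = Iα = kMR²(a/R) gives f = kMa.
Hence a = g sinθ/(1+k) = 9.8×sin28.9°/1.9 = 2.493 m/s².
Starting from rest, L = ½at², so t = √(2L/a) = √(2×1.63/2.493) ≈ 1.14 s.

t ≈ 1.14 s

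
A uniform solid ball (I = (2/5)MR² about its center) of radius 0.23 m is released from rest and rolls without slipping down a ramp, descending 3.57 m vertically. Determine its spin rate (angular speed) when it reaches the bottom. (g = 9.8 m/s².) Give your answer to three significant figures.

Here I = (2/5)MR², so the shape factor k = I/(MR²) = 0.4.
The rolling condition ω = v/R makes the rotational term ½I(v/R)² = ½kMv², so KE_total = ½(1+k)Mv² = (7/10)Mv².
Energy conservation Mgh = ½(1+k)Mv² gives v = √(2gh/(1+k)) = √(2 × 9.8 × 3.57 / 1.4) = 7.07 m/s.
The angular speed follows from ω = v/R = 7.07/0.23 ≈ 30.7 rad/s.

ω ≈ 30.7 rad/s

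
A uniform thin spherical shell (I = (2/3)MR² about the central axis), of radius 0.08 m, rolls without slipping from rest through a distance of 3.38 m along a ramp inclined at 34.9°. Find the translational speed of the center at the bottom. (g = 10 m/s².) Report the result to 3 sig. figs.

v ≈ 4.82 m/s

The moment of inertia is (2/3)MR², giving k ≡ I/(MR²) = 2/3.
Rolling without slipping gives ω = v/R, so the total kinetic energy is ½Mv² + ½Iω² = ½(1+k)Mv² = (5/6)Mv².
The vertical drop is h = L sinθ = 3.38 × sin34.9° = 1.934 m.
Energy conservation: Mgh = (5/6)Mv², so v = √(2gh/(1+k)) = √(2 × 10 × 1.934 / 1.667) ≈ 4.82 m/s.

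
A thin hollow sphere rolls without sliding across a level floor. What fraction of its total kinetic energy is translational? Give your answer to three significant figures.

fraction ≈ 0.600

The moment of inertia is (2/3)MR², giving k ≡ I/(MR²) = 2/3.
With ω = v/R, KE_trans = ½Mv² and KE_rot = ½Iω² = ½kMv², so KE_total = ½(1+k)Mv².
The translational fraction is therefore 1/(1+k) = 1/1.667 ≈ 0.600.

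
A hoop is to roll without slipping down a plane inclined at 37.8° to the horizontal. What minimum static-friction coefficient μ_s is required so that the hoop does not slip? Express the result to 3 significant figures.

μ_min ≈ 0.388

For this body I = MR², i.e. k = I/(MR²) = 1.
Along the incline Mg sinθ − f = Ma, and torque about the center fR = Iα = kMR²(a/R) gives f = kMa.
These give a = g sinθ/(1+k) and the required friction f = kMg sinθ/(1+k).
The normal force is N = Mg cosθ, so μ_min = f/N = k tanθ/(1+k).
μ_min = 1 × tan37.8° / 2 ≈ 0.388.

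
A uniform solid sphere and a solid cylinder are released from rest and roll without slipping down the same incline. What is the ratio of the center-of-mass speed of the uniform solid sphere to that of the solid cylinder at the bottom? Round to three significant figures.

Each satisfies Mgh = ½(1+k)Mv² with k = I/(MR²), so v ∝ 1/√(1+k).
For the uniform solid sphere k = 0.4; for the solid cylinder k = 0.5.
v₁/v₂ = √((1+k₂)/(1+k₁)) = √(1.5/1.4) ≈ 1.04.

v_ratio ≈ 1.04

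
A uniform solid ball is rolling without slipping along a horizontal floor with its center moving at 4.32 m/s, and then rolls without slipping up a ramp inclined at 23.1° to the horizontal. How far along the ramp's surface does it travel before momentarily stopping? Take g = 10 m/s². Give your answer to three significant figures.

d ≈ 3.33 m

The moment of inertia is (2/5)MR², giving k ≡ I/(MR²) = 0.4.
Rolling without slipping gives ω = v/R, so the total kinetic energy is ½Mv² + ½Iω² = ½(1+k)Mv² = (7/10)Mv².
Setting this equal to Mgh gives the vertical rise h = (1+k)v₀²/(2g) = 1.4×4.32²/(2×10) = 1.306 m.
The distance along the slope is d = h/sinθ = 1.306/sin23.1° ≈ 3.33 m.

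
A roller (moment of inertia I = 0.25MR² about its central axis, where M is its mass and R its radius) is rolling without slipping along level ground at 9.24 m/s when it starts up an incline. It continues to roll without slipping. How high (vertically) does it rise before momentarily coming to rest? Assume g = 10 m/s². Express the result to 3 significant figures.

h ≈ 5.34 m

For this body I = 0.25MR², i.e. k = I/(MR²) = 0.25.
Rolling without slipping gives ω = v/R, so the total kinetic energy is ½Mv² + ½Iω² = ½(1+k)Mv² = (5/8)Mv².
All of this converts to potential energy at the highest point: (5/8)Mv₀² = Mgh.
Thus h = (1+k)v₀²/(2g) = 1.25 × 9.24² / (2 × 10) ≈ 5.34 m.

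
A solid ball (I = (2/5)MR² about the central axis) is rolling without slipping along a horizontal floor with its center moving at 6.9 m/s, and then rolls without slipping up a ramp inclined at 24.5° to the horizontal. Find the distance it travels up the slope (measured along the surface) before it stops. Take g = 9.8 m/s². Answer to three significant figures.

Here I = (2/5)MR², so the shape factor k = I/(MR²) = 0.4.
Pure rolling means v = ωR; then KE = ½Mv² + ½I(v/R)² = ½(1+k)Mv² = (7/10)Mv².
Setting this equal to Mgh gives the vertical rise h = (1+k)v₀²/(2g) = 1.4×6.9²/(2×9.8) = 3.401 m.
The distance along the slope is d = h/sinθ = 3.401/sin24.5° ≈ 8.20 m.

d ≈ 8.20 m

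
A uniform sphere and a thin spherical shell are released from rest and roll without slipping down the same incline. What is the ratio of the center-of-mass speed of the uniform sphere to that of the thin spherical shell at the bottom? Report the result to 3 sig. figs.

Each satisfies Mgh = ½(1+k)Mv² with k = I/(MR²), so v ∝ 1/√(1+k).
For the uniform sphere k = 0.4; for the thin spherical shell k = 2/3.
v₁/v₂ = √((1+k₂)/(1+k₁)) = √(1.667/1.4) ≈ 1.09.

v_ratio ≈ 1.09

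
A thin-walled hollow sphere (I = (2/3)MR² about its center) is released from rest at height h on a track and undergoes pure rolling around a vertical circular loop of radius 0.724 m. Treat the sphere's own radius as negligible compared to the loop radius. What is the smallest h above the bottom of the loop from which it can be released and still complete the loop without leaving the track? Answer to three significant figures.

The moment of inertia is (2/3)MR², giving k ≡ I/(MR²) = 2/3.
At the top, contact is just lost when gravity alone supplies the centripetal force: Mg = Mv_top²/r, i.e. v_top² = gr.
With ω = v/R, the kinetic energy at speed v is ½(1+k)Mv² = (5/6)Mv².
Energy conservation from release (height h) to the top (height 2r): Mgh = Mg(2r) + (5/6)M·gr.
Thus h_min = 2r + (1+k)r/2 = r(2 + 1.667/2) = 0.724 × 2.833 ≈ 2.05 m.

h_min ≈ 2.05 m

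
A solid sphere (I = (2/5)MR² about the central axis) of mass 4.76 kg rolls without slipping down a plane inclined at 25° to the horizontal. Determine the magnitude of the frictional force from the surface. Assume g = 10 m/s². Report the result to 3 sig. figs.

Here I = (2/5)MR², so the shape factor k = I/(MR²) = 0.4.
Newton's second law down the slope: Mg sinθ − f = Ma. The torque equation fR = Iα (with α = a/R) gives f = kMa.
Combining, a = g sinθ/(1+k) and f = kMa = kMg sinθ/(1+k).
f = 0.4 × 4.76 × 10 × sin25° / 1.4 ≈ 5.75 N.

f ≈ 5.75 N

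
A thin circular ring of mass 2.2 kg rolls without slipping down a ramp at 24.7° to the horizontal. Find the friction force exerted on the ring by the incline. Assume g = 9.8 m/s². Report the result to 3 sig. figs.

f ≈ 4.50 N

For this body I = MR², i.e. k = I/(MR²) = 1.
Translational: Mg sinθ − f = Ma. Rotational about the CM: fR = Iα = kMRa, so f = kMa.
Combining, a = g sinθ/(1+k) and f = kMa = kMg sinθ/(1+k).
f = 1 × 2.2 × 9.8 × sin24.7° / 2 ≈ 4.50 N.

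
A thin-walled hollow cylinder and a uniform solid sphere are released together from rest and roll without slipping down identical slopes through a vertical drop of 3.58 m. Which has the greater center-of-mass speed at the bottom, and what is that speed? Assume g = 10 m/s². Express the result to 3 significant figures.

For rolling without slipping, Mgh = ½(1+k)Mv² where k = I/(MR²), so v = √(2gh/(1+k)).
Thin-walled hollow cylinder: k = 1, giving v = √(2×10×3.58/2) = 5.983 m/s.
Uniform solid sphere: k = 0.4, giving v = √(2×10×3.58/1.4) = 7.151 m/s.
The smaller k wins: the uniform solid sphere, at ≈ 7.15 m/s.

the uniform solid sphere, at v ≈ 7.15 m/s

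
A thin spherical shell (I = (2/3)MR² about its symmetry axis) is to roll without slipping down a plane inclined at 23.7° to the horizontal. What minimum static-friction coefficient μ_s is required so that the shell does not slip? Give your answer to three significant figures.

μ_min ≈ 0.176

With I = (2/3)MR², the ratio k = I/(MR²) is 2/3.
Along the incline Mg sinθ − f = Ma, and torque about the center fR = Iα = kMR²(a/R) gives f = kMa.
These give a = g sinθ/(1+k) and the required friction f = kMg sinθ/(1+k).
With N = Mg cosθ, the no-slip condition f ≤ μN gives μ_min = f/N = k tanθ/(1+k).
μ_min = (2/3) × tan23.7° / 1.667 ≈ 0.176.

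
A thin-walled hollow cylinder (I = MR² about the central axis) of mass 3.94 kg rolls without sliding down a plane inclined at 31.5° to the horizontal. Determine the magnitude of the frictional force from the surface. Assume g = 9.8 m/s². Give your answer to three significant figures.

Here I = MR², so the shape factor k = I/(MR²) = 1.
Translational: Mg sinθ − f = Ma. Rotational about the CM: fR = Iα = kMRa, so f = kMa.
Combining, a = g sinθ/(1+k) and f = kMa = kMg sinθ/(1+k).
f = 1 × 3.94 × 9.8 × sin31.5° / 2 ≈ 10.1 N.

f ≈ 10.1 N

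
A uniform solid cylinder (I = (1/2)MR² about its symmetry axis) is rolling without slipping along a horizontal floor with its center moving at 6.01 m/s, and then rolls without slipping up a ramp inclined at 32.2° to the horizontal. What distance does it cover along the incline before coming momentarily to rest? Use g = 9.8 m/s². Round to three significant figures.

d ≈ 5.19 m

For this body I = (1/2)MR², i.e. k = I/(MR²) = 0.5.
The rolling condition ω = v/R makes the rotational term ½I(v/R)² = ½kMv², so KE_total = ½(1+k)Mv² = (3/4)Mv².
Setting this equal to Mgh gives the vertical rise h = (1+k)v₀²/(2g) = 1.5×6.01²/(2×9.8) = 2.764 m.
Along the incline, d = h/sinθ = 2.764/sin32.2° ≈ 5.19 m.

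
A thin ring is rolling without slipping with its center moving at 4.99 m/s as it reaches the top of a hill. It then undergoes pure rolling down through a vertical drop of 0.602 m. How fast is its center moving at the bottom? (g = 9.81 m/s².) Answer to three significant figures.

v ≈ 5.55 m/s

For this body I = MR², i.e. k = I/(MR²) = 1.
The rolling condition ω = v/R makes the rotational term ½I(v/R)² = ½kMv², so KE_total = ½(1+k)Mv² = Mv².
Conserving energy between top and bottom: Mv² = Mv₀² + Mgh, hence v² = v₀² + 2gh/(1+k).
v = √(4.99² + 2×9.81×0.602/2) = √30.81 ≈ 5.55 m/s.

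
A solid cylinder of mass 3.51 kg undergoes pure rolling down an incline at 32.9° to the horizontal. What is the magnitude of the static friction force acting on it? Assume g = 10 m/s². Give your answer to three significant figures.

Here I = (1/2)MR², so the shape factor k = I/(MR²) = 0.5.
Translational: Mg sinθ − f = Ma. Rotational about the CM: fR = Iα = kMRa, so f = kMa.
Combining, a = g sinθ/(1+k) and f = kMa = kMg sinθ/(1+k).
f = 0.5 × 3.51 × 10 × sin32.9° / 1.5 ≈ 6.36 N.

f ≈ 6.36 N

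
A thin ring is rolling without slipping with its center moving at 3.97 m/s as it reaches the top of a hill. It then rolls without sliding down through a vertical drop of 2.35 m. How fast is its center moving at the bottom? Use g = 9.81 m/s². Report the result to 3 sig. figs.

v ≈ 6.23 m/s

Here I = MR², so the shape factor k = I/(MR²) = 1.
Rolling without slipping gives ω = v/R, so the total kinetic energy is ½Mv² + ½Iω² = ½(1+k)Mv² = Mv².
Energy conservation: Mv₀² + Mgh = Mv², so v² = v₀² + 2gh/(1+k).
v = √(3.97² + 2×9.81×2.35/2) = √38.81 ≈ 6.23 m/s.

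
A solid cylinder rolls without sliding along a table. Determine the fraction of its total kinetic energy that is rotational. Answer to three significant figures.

The moment of inertia is (1/2)MR², giving k ≡ I/(MR²) = 0.5.
Since ω = v/R, the translational part is ½Mv² and the rotational part is ½I(v/R)² = ½kMv²; the total is ½(1+k)Mv².
The rotational fraction is therefore k/(1+k) = 0.5/1.5 ≈ 0.333.

fraction ≈ 0.333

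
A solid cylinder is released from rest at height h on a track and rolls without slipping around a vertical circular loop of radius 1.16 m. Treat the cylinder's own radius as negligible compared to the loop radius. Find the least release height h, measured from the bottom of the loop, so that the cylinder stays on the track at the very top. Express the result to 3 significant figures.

Here I = (1/2)MR², so the shape factor k = I/(MR²) = 0.5.
At the top of the loop, the minimum-contact condition is Mg = Mv_top²/r, so v_top² = gr.
With ω = v/R, the kinetic energy at speed v is ½(1+k)Mv² = (3/4)Mv².
Energy conservation from release (height h) to the top (height 2r): Mgh = Mg(2r) + (3/4)M·gr.
Thus h_min = 2r + (1+k)r/2 = r(2 + 1.5/2) = 1.16 × 2.75 ≈ 3.19 m.

h_min ≈ 3.19 m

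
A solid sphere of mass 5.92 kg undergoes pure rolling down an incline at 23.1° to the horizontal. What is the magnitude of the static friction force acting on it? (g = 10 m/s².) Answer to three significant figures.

f ≈ 6.64 N

Here I = (2/5)MR², so the shape factor k = I/(MR²) = 0.4.
Newton's second law down the slope: Mg sinθ − f = Ma. The torque equation fR = Iα (with α = a/R) gives f = kMa.
Combining, a = g sinθ/(1+k) and f = kMa = kMg sinθ/(1+k).
f = 0.4 × 5.92 × 10 × sin23.1° / 1.4 ≈ 6.64 N.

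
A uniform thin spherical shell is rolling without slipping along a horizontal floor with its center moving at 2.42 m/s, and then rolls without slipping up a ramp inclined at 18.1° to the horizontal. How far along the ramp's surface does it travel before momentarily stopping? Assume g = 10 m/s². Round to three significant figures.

For this body I = (2/3)MR², i.e. k = I/(MR²) = 2/3.
Since it rolls without slipping, ω = v/R and KE = ½Mv² + ½Iω² = ½(1+k)Mv² = (5/6)Mv².
Setting this equal to Mgh gives the vertical rise h = (1+k)v₀²/(2g) = 1.667×2.42²/(2×10) = 0.488 m.
Along the incline, d = h/sinθ = 0.488/sin18.1° ≈ 1.57 m.

d ≈ 1.57 m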